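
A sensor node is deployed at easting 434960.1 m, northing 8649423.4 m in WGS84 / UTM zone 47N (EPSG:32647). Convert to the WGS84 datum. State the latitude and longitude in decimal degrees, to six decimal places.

lat 77.906000°, lon 96.218198°

Zone 47N: λ₀ = 99°, k₀ = 0.9996, false easting 500000 m.
Meridian distance M = (N − FN)/k₀ = 8652884.6 m.
Inverse transverse Mercator on WGS84 gives φ = 77.90600041°, λ = 96.21819795°.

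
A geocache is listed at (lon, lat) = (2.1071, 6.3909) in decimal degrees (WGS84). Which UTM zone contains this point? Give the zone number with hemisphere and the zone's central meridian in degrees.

UTM zone = ⌊(λ + 180)/6⌋ + 1; 2.1071° ∈ [0°, 6°) → zone 31.
Hemisphere: N (φ ≥ 0).
Central meridian λ₀ = 6×31 − 183 = 3°.

Zone 31N, central meridian 3°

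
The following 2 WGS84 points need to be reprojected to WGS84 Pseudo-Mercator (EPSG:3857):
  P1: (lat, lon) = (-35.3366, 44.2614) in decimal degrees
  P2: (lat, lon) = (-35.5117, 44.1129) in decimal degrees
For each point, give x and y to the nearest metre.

P1: x 4927157 m, y -4209718 m; P2: x 4910626 m, y -4233638 m

Web Mercator: x = R·λ, y = R·ln tan(π/4+φ/2), R = 6378137 m.
P1 (-35.3366°, 44.2614°) → (4927156.510, -4209718.345) m.
P2 (-35.5117°, 44.1129°) → (4910625.565, -4233638.399) m.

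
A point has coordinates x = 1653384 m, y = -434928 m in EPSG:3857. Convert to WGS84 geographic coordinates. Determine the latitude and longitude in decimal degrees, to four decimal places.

R = 6378137 m. λ = x/R = 14.85260118°.
φ = 2·arctan(exp(y/R)) − 90° = 2·arctan(0.93408) − 90° = -3.90400031°.

lat -3.9040°, lon 14.8526°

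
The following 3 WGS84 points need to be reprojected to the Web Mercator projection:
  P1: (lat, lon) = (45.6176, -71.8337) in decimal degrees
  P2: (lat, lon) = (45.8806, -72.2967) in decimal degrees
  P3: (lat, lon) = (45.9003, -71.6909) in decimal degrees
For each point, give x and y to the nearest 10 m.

P1: x -7996490 m, y 5719280 m; P2: x -8048030 m, y 5761240 m; P3: x -7980590 m, y 5764390 m

Web Mercator: x = R·λ, y = R·ln tan(π/4+φ/2), R = 6378137 m.
P1 (45.6176°, -71.8337°) → (-7996490.906, 5719279.691) m.
P2 (45.8806°, -72.2967°) → (-8048031.830, 5761235.888) m.
P3 (45.9003°, -71.6909°) → (-7980594.483, 5764386.595) m.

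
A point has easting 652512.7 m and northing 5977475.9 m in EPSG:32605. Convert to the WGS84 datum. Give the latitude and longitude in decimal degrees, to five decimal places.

lat 53.92320°, lon -150.67740°

Zone 5N: λ₀ = -153°, k₀ = 0.9996, false easting 500000 m.
Meridian distance M = (N − FN)/k₀ = 5979867.8 m.
Inverse transverse Mercator on WGS84 gives φ = 53.92320006°, λ = -150.67739970°.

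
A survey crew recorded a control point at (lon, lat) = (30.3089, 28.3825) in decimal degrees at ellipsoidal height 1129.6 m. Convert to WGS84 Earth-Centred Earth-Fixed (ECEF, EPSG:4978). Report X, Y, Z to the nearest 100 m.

X 4849000 m, Y 2834500 m, Z 3014400 m

WGS84: a = 6378137 m, e² = 0.006694380; N(φ) = a/√(1−e²sin²φ) = 6382966.524 m.
X = (N+h)·cosφ·cosλ = 4848983.367 m; Y = (N+h)·cosφ·sinλ = 2834527.603 m; Z = (N(1−e²)+h)·sinφ = 3014403.349 m.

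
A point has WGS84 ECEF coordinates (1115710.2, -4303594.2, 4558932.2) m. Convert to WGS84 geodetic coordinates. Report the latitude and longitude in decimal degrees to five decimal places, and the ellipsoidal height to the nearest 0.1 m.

lat 45.91170°, lon -75.46600°, h 707.1 m

λ = atan2(Y, X) = -75.46599956°; p = √(X²+Y²) = 4445866.9 m.
Bowring's method on WGS84 (a = 6378137 m, b = 6356752.314 m) gives φ = 45.91169976°, h = 707.116 m.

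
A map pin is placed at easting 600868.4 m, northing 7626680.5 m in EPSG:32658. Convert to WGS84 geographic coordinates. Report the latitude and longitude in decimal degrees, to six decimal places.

Zone 58N: λ₀ = 165°, k₀ = 0.9996, false easting 500000 m.
Meridian distance M = (N − FN)/k₀ = 7629732.4 m.
Inverse transverse Mercator on WGS84 gives φ = 68.73339985°, λ = 167.49250087°.

lat 68.733400°, lon 167.492501°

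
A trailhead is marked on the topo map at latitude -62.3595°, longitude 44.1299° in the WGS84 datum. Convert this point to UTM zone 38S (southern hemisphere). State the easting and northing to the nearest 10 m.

E 454970 m, N 3085470 m

Zone 38 central meridian λ₀ = 6×38 − 183 = 45°; Δλ = -0.8701°.
Transverse Mercator on WGS84 with k₀ = 0.9996 gives E = 454965.409 m, N = 3085467.212 m.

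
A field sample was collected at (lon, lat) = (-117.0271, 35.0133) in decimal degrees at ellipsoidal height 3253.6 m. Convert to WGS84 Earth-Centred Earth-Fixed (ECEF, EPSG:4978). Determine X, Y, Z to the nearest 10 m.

WGS84: a = 6378137 m, e² = 0.006694380; N(φ) = a/√(1−e²sin²φ) = 6385176.848 m.
X = (N+h)·cosφ·cosλ = -2377594.356 m; Y = (N+h)·cosφ·sinλ = -4660840.514 m; Z = (N(1−e²)+h)·sinφ = 3640942.286 m.

X -2377590 m, Y -4660840 m, Z 3640940 m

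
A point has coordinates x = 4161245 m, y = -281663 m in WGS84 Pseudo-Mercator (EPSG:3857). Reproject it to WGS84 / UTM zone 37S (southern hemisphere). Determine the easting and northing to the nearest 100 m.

E 320000 m, N 9720300 m

Web Mercator inverse (R = 6378137 m) → φ = -2.52939979°, λ = 37.38109984°.
UTM 37S forward: E = 320007.265 m, N = 9720311.258 m.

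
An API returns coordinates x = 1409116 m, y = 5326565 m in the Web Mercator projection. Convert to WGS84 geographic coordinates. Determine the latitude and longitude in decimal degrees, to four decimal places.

lat 43.0958°, lon 12.6583°

R = 6378137 m. λ = x/R = 12.65830440°.
φ = 2·arctan(exp(y/R)) − 90° = 2·arctan(2.30511) − 90° = 43.09580020°.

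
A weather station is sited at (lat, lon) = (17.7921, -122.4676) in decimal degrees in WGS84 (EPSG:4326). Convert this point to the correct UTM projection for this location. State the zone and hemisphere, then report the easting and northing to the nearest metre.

Zone 10N: E 556428 m, N 1967265 m

Longitude -122.4676° lies in the 6° band [-126°, -120°), giving zone 10; latitude is north of the equator, so 10N.
Zone 10 central meridian λ₀ = 6×10 − 183 = -123°; Δλ = +0.5324°.
Transverse Mercator on WGS84 with k₀ = 0.9996 gives E = 556427.601 m, N = 1967264.649 m.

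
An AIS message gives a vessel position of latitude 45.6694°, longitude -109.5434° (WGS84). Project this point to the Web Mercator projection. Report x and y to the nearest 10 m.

x -12194320 m, y 5727530 m

Web Mercator is spherical with R = a = 6378137 m.
x = R·λ = 6378137 × -1.911893004 = -12194315.508 m.
y = R·ln tan(π/4 + φ/2) = 6378137 × 0.897993834 = 5727527.695 m.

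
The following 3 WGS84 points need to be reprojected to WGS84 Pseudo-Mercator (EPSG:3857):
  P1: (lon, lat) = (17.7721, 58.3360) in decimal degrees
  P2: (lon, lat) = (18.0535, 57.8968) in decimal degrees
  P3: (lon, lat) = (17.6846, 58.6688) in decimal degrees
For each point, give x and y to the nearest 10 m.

P1: x 1978380 m, y 8038230 m; P2: x 2009710 m, y 7945670 m; P3: x 1968640 m, y 8109140 m

Web Mercator: x = R·λ, y = R·ln tan(π/4+φ/2), R = 6378137 m.
P1 (58.3360°, 17.7721°) → (1978381.122, 8038234.346) m.
P2 (57.8968°, 18.0535°) → (2009706.427, 7945669.611) m.
P3 (58.6688°, 17.6846°) → (1968640.667, 8109143.610) m.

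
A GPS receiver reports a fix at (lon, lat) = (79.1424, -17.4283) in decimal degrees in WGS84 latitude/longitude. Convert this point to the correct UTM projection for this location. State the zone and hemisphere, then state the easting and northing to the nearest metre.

Zone 44S: E 302697 m, N 8072105 m

Longitude 79.1424° lies in the 6° band [78°, 84°), giving zone 44; latitude is south of the equator, so 44S.
Zone 44 central meridian λ₀ = 6×44 − 183 = 81°; Δλ = -1.8576°.
Transverse Mercator on WGS84 with k₀ = 0.9996 gives E = 302697.106 m, N = 8072105.079 m.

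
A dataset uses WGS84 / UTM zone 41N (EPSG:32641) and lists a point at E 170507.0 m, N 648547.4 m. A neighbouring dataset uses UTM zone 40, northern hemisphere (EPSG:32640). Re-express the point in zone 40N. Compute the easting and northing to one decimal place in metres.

UTM 41N → geographic: φ = 5.85950018°, λ = 60.02480014°.
UTM 40N (λ₀ = 57°) forward: E = 834991.052 m, N = 648576.817 m.

E 834991.1 m, N 648576.8 m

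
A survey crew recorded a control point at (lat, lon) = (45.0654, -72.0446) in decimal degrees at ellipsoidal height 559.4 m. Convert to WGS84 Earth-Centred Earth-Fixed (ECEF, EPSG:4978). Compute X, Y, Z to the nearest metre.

WGS84: a = 6378137 m, e² = 0.006694380; N(φ) = a/√(1−e²sin²φ) = 6388862.782 m.
X = (N+h)·cosφ·cosλ = 1391204.050 m; Y = (N+h)·cosφ·sinλ = -4293053.698 m; Z = (N(1−e²)+h)·sinφ = 4492880.776 m.

X 1391204 m, Y -4293054 m, Z 4492881 m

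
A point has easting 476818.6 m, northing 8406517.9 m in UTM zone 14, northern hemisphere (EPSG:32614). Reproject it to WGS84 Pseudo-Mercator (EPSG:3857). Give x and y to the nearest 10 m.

Unproject from UTM 14N (λ₀ = -99°) → φ = 75.74160014°, λ = -99.84319866°.
Web Mercator (R = 6378137 m): x = -11114494.034 m, y = 13259180.195 m.

x -11114490 m, y 13259180 m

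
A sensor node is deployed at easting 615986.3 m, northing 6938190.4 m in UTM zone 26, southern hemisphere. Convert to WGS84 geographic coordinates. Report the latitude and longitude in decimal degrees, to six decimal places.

lat -27.675500°, lon -25.823900°

Zone 26S: λ₀ = -27°, k₀ = 0.9996, false easting 500000 m, false northing 10000000 m.
Meridian distance M = (N − FN)/k₀ = -3063034.8 m.
Inverse transverse Mercator on WGS84 gives φ = -27.67549960°, λ = -25.82390038°.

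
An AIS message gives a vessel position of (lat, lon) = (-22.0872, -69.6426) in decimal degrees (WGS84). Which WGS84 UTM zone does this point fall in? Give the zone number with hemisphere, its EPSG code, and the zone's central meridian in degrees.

Zone 19S (EPSG:32719), central meridian -69°

UTM zone = ⌊(λ + 180)/6⌋ + 1; -69.6426° ∈ [-72°, -66°) → zone 19.
Hemisphere: S (φ < 0).
Central meridian λ₀ = 6×19 − 183 = -69°.
EPSG code: 32719.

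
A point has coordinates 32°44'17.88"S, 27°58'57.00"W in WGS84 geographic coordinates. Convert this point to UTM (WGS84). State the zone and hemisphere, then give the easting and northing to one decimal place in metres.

Zone 26S: E 407947.1 m, N 6377297.7 m

Longitude -27.9825° lies in the 6° band [-30°, -24°), giving zone 26; latitude is south of the equator, so 26S.
Zone 26 central meridian λ₀ = 6×26 − 183 = -27°; Δλ = -0.9825°.
Transverse Mercator on WGS84 with k₀ = 0.9996 gives E = 407947.060 m, N = 6377297.678 m.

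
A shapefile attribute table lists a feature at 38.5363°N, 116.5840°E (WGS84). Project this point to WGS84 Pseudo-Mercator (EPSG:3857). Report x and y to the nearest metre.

Web Mercator is spherical with R = a = 6378137 m.
x = R·λ = 6378137 × 2.034774655 = 12978071.515 m.
y = R·ln tan(π/4 + φ/2) = 6378137 × 0.729910084 = 4655466.511 m.

x 12978072 m, y 4655467 m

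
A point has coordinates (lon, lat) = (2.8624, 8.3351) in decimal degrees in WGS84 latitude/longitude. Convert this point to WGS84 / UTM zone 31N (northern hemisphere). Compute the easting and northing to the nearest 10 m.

Zone 31 central meridian λ₀ = 6×31 − 183 = 3°; Δλ = -0.1376°.
Transverse Mercator on WGS84 with k₀ = 0.9996 gives E = 484849.217 m, N = 921346.616 m.

E 484850 m, N 921350 m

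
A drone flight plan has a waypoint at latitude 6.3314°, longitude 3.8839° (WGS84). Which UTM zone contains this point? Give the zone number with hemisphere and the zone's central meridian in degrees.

Zone 31N, central meridian 3°

UTM zone = ⌊(λ + 180)/6⌋ + 1; 3.8839° ∈ [0°, 6°) → zone 31.
Hemisphere: N (φ ≥ 0).
Central meridian λ₀ = 6×31 − 183 = 3°.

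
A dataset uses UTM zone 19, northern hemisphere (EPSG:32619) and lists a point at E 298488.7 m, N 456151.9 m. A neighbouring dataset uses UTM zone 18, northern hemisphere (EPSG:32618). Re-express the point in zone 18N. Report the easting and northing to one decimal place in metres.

UTM 19N → geographic: φ = 4.12479992°, λ = -70.81530004°.
UTM 18N (λ₀ = -75°) forward: E = 964866.173 m, N = 457144.960 m.

E 964866.2 m, N 457145.0 m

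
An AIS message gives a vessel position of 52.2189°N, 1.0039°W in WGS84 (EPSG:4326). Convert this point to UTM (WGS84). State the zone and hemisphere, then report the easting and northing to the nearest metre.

Zone 30N: E 636357 m, N 5787263 m

Longitude -1.0039° lies in the 6° band [-6°, 0°), giving zone 30; latitude is north of the equator, so 30N.
Zone 30 central meridian λ₀ = 6×30 − 183 = -3°; Δλ = +1.9961°.
Transverse Mercator on WGS84 with k₀ = 0.9996 gives E = 636357.095 m, N = 5787262.970 m.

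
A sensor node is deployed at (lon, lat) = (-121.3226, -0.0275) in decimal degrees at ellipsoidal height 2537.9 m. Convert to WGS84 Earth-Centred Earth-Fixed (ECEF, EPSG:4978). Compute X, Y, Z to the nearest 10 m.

WGS84: a = 6378137 m, e² = 0.006694380; N(φ) = a/√(1−e²sin²φ) = 6378137.005 m.
X = (N+h)·cosφ·cosλ = -3317032.440 m; Y = (N+h)·cosφ·sinλ = -5450715.426 m; Z = (N(1−e²)+h)·sinφ = -3042.011 m.

X -3317030 m, Y -5450720 m, Z -3040 m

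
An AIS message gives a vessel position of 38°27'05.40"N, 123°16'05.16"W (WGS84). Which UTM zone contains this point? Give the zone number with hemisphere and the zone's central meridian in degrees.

UTM zone = ⌊(λ + 180)/6⌋ + 1; -123.2681° ∈ [-126°, -120°) → zone 10.
Hemisphere: N (φ ≥ 0).
Central meridian λ₀ = 6×10 − 183 = -123°.

Zone 10N, central meridian -123°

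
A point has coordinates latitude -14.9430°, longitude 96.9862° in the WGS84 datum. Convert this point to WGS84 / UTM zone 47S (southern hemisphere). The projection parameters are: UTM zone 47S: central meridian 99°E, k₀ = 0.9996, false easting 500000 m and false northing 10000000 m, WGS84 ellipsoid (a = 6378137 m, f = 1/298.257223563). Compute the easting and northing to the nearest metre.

Zone 47 central meridian λ₀ = 6×47 − 183 = 99°; Δλ = -2.0138°.
Transverse Mercator on WGS84 with k₀ = 0.9996 gives E = 283405.287 m, N = 8346996.645 m.

E 283405 m, N 8346997 m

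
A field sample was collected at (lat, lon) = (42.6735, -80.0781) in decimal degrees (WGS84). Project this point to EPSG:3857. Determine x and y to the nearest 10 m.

Web Mercator is spherical with R = a = 6378137 m.
x = R·λ = 6378137 × -1.397626504 = -8914253.316 m.
y = R·ln tan(π/4 + φ/2) = 6378137 × 0.825069535 = 5262406.527 m.

x -8914250 m, y 5262410 m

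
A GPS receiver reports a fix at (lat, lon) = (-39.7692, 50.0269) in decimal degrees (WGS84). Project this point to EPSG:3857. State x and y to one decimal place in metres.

Web Mercator is spherical with R = a = 6378137 m.
x = R·λ = 6378137 × 0.873134120 = 5568969.034 m.
y = R·ln tan(π/4 + φ/2) = 6378137 × -0.757660037 = -4832459.517 m.

x 5568969.0 m, y -4832459.5 m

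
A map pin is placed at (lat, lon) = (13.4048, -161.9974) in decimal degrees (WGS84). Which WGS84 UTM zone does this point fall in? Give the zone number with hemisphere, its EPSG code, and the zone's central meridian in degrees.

Zone 4N (EPSG:32604), central meridian -159°

UTM zone = ⌊(λ + 180)/6⌋ + 1; -161.9974° ∈ [-162°, -156°) → zone 4.
Hemisphere: N (φ ≥ 0).
Central meridian λ₀ = 6×4 − 183 = -159°.
EPSG code: 32604.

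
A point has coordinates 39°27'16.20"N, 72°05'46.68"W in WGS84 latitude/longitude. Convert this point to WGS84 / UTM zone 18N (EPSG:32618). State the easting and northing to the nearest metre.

Zone 18 central meridian λ₀ = 6×18 − 183 = -75°; Δλ = +2.9037°.
Transverse Mercator on WGS84 with k₀ = 0.9996 gives E = 749840.756 m, N = 4371239.851 m.

E 749841 m, N 4371240 m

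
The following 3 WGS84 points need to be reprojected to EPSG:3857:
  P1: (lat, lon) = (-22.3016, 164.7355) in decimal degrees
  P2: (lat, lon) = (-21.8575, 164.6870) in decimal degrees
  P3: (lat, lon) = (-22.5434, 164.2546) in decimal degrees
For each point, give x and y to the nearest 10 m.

P1: x 18338270 m, y -2547770 m; P2: x 18332870 m, y -2494420 m; P3: x 18284740 m, y -2576890 m

Web Mercator: x = R·λ, y = R·ln tan(π/4+φ/2), R = 6378137 m.
P1 (-22.3016°, 164.7355°) → (18338271.976, -2547774.644) m.
P2 (-21.8575°, 164.6870°) → (18332872.980, -2494424.981) m.
P3 (-22.5434°, 164.2546°) → (18284738.432, -2576893.193) m.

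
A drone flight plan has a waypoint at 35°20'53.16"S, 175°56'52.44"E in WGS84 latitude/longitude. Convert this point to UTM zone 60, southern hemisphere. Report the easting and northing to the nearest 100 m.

Zone 60 central meridian λ₀ = 6×60 − 183 = 177°; Δλ = -1.0521°.
Transverse Mercator on WGS84 with k₀ = 0.9996 gives E = 404400.696 m, N = 6087845.023 m.

E 404400 m, N 6087800 m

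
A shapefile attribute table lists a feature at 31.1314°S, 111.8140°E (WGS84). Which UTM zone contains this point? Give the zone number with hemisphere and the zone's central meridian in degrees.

Zone 49S, central meridian 111°

UTM zone = ⌊(λ + 180)/6⌋ + 1; 111.8140° ∈ [108°, 114°) → zone 49.
Hemisphere: S (φ < 0).
Central meridian λ₀ = 6×49 − 183 = 111°.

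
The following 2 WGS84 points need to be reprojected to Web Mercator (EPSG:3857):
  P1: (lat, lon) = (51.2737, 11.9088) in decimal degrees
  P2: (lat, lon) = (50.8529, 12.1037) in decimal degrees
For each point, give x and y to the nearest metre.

P1: x 1325682 m, y 6669852 m; P2: x 1347378 m, y 6595315 m

Web Mercator: x = R·λ, y = R·ln tan(π/4+φ/2), R = 6378137 m.
P1 (51.2737°, 11.9088°) → (1325681.552, 6669851.633) m.
P2 (50.8529°, 12.1037°) → (1347377.721, 6595314.568) m.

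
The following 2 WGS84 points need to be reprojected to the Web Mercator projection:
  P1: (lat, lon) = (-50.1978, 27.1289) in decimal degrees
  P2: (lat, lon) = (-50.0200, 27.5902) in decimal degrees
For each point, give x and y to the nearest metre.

P1: x 3019975 m, y -6480602 m; P2: x 3071327 m, y -6449740 m

Web Mercator: x = R·λ, y = R·ln tan(π/4+φ/2), R = 6378137 m.
P1 (-50.1978°, 27.1289°) → (3019975.334, -6480602.047) m.
P2 (-50.0200°, 27.5902°) → (3071327.015, -6449740.209) m.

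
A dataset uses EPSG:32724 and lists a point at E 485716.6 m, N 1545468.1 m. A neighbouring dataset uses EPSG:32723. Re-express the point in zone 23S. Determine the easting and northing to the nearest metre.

UTM 24S → geographic: φ = -76.17280001°, λ = -39.53539823°.
UTM 23S (λ₀ = -45°) forward: E = 645591.218 m, N = 1538785.498 m.

E 645591 m, N 1538785 m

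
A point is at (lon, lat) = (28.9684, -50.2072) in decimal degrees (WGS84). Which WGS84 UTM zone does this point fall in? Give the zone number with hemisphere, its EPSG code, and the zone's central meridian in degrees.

UTM zone = ⌊(λ + 180)/6⌋ + 1; 28.9684° ∈ [24°, 30°) → zone 35.
Hemisphere: S (φ < 0).
Central meridian λ₀ = 6×35 − 183 = 27°.
EPSG code: 32735.

Zone 35S (EPSG:32735), central meridian 27°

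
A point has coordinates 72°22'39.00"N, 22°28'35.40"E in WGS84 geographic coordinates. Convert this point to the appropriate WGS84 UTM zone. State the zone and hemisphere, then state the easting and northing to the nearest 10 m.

Standard formula gives zone 34, but this point is in the Norway/Svalbard exception area, so zone 35N applies.
Zone 35 central meridian λ₀ = 6×35 − 183 = 27°; Δλ = -4.5235°.
Transverse Mercator on WGS84 with k₀ = 0.9996 gives E = 347277.283 m, N = 8036789.624 m.

Zone 35N: E 347280 m, N 8036790 m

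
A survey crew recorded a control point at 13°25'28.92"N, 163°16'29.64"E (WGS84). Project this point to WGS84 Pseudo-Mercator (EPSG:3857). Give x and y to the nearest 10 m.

Web Mercator is spherical with R = a = 6378137 m.
x = R·λ = 6378137 × 2.849684591 = 18175678.727 m.
y = R·ln tan(π/4 + φ/2) = 6378137 × 0.236478968 = 1508295.259 m.

x 18175680 m, y 1508300 m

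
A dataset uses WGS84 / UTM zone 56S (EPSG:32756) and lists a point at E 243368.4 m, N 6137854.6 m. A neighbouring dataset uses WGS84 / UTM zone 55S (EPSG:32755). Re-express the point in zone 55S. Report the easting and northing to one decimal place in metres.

UTM 56S → geographic: φ = -34.86930009°, λ = 150.19249963°.
UTM 55S (λ₀ = 147°) forward: E = 791836.046 m, N = 6136799.795 m.

E 791836.0 m, N 6136799.8 m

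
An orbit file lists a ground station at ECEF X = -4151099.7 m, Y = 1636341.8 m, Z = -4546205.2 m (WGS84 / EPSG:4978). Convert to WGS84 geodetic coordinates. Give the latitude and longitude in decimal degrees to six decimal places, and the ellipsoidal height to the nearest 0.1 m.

λ = atan2(Y, X) = 158.48590037°; p = √(X²+Y²) = 4461977.5 m.
Bowring's method on WGS84 (a = 6378137 m, b = 6356752.314 m) gives φ = -45.72800022°, h = 2807.685 m.

lat -45.728000°, lon 158.485900°, h 2807.7 m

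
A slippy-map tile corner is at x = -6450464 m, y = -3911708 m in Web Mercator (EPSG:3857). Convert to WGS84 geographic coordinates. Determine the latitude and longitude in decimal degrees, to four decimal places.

lat -33.1235°, lon -57.9455°

R = 6378137 m. λ = x/R = -57.94550401°.
φ = 2·arctan(exp(y/R)) − 90° = 2·arctan(0.54156) − 90° = -33.12349985°.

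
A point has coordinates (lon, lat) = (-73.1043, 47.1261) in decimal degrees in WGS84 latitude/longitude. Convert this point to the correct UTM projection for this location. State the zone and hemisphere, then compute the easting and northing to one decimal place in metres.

Zone 18N: E 643780.3 m, N 5220920.8 m

Longitude -73.1043° lies in the 6° band [-78°, -72°), giving zone 18; latitude is north of the equator, so 18N.
Zone 18 central meridian λ₀ = 6×18 − 183 = -75°; Δλ = +1.8957°.
Transverse Mercator on WGS84 with k₀ = 0.9996 gives E = 643780.338 m, N = 5220920.753 m.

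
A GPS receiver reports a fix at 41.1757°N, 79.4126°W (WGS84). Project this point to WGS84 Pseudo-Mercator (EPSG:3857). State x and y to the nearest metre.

x -8840170 m, y 5038292 m

Web Mercator is spherical with R = a = 6378137 m.
x = R·λ = 6378137 × -1.386011338 = -8840170.195 m.
y = R·ln tan(π/4 + φ/2) = 6378137 × 0.789931608 = 5038292.018 m.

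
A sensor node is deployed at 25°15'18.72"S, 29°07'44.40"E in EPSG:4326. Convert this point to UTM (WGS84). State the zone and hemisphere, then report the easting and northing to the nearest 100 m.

Zone 35S: E 714400 m, N 7205100 m

Longitude 29.1290° lies in the 6° band [24°, 30°), giving zone 35; latitude is south of the equator, so 35S.
Zone 35 central meridian λ₀ = 6×35 − 183 = 27°; Δλ = +2.1290°.
Transverse Mercator on WGS84 with k₀ = 0.9996 gives E = 714422.494 m, N = 7205093.637 m.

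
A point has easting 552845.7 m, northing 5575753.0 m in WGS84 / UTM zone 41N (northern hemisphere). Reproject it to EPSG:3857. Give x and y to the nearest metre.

x 7095783 m, y 6503885 m

Unproject from UTM 41N (λ₀ = 63°) → φ = 50.33149975°, λ = 63.74249943°.
Web Mercator (R = 6378137 m): x = 7095782.579 m, y = 6503884.923 m.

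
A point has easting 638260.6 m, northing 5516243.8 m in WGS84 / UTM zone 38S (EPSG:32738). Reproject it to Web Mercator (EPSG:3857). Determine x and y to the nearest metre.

x 5190995 m, y -4937845 m

Unproject from UTM 38S (λ₀ = 45°) → φ = -40.49300028°, λ = 46.63149974°.
Web Mercator (R = 6378137 m): x = 5190994.806 m, y = -4937844.506 m.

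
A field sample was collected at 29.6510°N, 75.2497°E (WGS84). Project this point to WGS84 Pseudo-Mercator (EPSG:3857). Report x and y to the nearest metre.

x 8376758 m, y 3458768 m

Web Mercator is spherical with R = a = 6378137 m.
x = R·λ = 6378137 × 1.313355026 = 8376758.286 m.
y = R·ln tan(π/4 + φ/2) = 6378137 × 0.542284929 = 3458767.569 m.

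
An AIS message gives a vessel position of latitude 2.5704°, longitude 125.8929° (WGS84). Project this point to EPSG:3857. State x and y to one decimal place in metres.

Web Mercator is spherical with R = a = 6378137 m.
x = R·λ = 6378137 × 2.197245610 = 14014333.522 m.
y = R·ln tan(π/4 + φ/2) = 6378137 × 0.044876999 = 286231.647 m.

x 14014333.5 m, y 286231.6 m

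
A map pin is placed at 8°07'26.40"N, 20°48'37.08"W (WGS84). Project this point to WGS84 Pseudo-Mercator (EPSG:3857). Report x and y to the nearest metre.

Web Mercator is spherical with R = a = 6378137 m.
x = R·λ = 6378137 × -0.363208253 = -2316591.999 m.
y = R·ln tan(π/4 + φ/2) = 6378137 × 0.142268057 = 907405.155 m.

x -2316592 m, y 907405 m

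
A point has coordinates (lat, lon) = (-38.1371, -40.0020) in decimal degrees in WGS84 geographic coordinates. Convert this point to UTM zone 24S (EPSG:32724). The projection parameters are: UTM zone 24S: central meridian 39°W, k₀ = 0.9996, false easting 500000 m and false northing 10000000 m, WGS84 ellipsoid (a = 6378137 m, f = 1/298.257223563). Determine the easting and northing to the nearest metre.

Zone 24 central meridian λ₀ = 6×24 − 183 = -39°; Δλ = -1.0020°.
Transverse Mercator on WGS84 with k₀ = 0.9996 gives E = 412190.036 m, N = 5778499.082 m.

E 412190 m, N 5778499 m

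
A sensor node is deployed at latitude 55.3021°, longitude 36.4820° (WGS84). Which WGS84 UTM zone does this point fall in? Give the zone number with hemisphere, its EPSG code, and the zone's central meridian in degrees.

Zone 37N (EPSG:32637), central meridian 39°

UTM zone = ⌊(λ + 180)/6⌋ + 1; 36.4820° ∈ [36°, 42°) → zone 37.
Hemisphere: N (φ ≥ 0).
Central meridian λ₀ = 6×37 − 183 = 39°.
EPSG code: 32637.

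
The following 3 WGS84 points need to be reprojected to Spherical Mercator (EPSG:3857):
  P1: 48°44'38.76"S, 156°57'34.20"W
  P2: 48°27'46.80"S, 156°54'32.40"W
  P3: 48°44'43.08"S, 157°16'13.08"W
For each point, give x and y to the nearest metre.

P1: x -17472652 m, y -6231552 m; P2: x -17467030 m, y -6184230 m; P3: x -17507250 m, y -6231754 m

Web Mercator: x = R·λ, y = R·ln tan(π/4+φ/2), R = 6378137 m.
P1 (-48.7441°, -156.9595°) → (-17472651.615, -6231551.540) m.
P2 (-48.4630°, -156.9090°) → (-17467029.981, -6184230.114) m.
P3 (-48.7453°, -157.2703°) → (-17507249.713, -6231754.118) m.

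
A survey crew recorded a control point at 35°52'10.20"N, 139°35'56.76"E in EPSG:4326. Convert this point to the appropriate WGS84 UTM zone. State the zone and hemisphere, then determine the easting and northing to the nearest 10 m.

Longitude 139.5991° lies in the 6° band [138°, 144°), giving zone 54; latitude is north of the equator, so 54N.
Zone 54 central meridian λ₀ = 6×54 − 183 = 141°; Δλ = -1.4009°.
Transverse Mercator on WGS84 with k₀ = 0.9996 gives E = 373528.539 m, N = 3970380.302 m.

Zone 54N: E 373530 m, N 3970380 m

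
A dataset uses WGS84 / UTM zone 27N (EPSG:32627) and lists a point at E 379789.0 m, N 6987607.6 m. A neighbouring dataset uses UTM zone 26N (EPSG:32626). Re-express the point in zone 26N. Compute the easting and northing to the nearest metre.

E 683631 m, N 6990569 m

UTM 27N → geographic: φ = 62.99820010°, λ = -23.37349933°.
UTM 26N (λ₀ = -27°) forward: E = 683630.727 m, N = 6990569.031 m.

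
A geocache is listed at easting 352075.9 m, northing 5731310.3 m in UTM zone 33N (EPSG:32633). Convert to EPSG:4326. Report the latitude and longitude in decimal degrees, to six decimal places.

Zone 33N: λ₀ = 15°, k₀ = 0.9996, false easting 500000 m.
Meridian distance M = (N − FN)/k₀ = 5733603.7 m.
Inverse transverse Mercator on WGS84 gives φ = 51.71320023°, λ = 12.85879986°.

lat 51.713200°, lon 12.858800°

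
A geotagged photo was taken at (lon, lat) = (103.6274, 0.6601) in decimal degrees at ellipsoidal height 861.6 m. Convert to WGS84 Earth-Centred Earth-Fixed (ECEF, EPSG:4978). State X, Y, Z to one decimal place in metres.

X -1502837.0 m, Y 6199011.2 m, Z 72998.4 m

WGS84: a = 6378137 m, e² = 0.006694380; N(φ) = a/√(1−e²sin²φ) = 6378139.834 m.
X = (N+h)·cosφ·cosλ = -1502836.995 m; Y = (N+h)·cosφ·sinλ = 6199011.165 m; Z = (N(1−e²)+h)·sinφ = 72998.423 m.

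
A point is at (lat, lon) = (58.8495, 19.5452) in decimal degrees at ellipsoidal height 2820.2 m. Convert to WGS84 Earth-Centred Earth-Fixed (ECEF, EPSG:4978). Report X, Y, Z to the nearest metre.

WGS84: a = 6378137 m, e² = 0.006694380; N(φ) = a/√(1−e²sin²φ) = 6393830.906 m.
X = (N+h)·cosφ·cosλ = 3118243.339 m; Y = (N+h)·cosφ·sinλ = 1106997.079 m; Z = (N(1−e²)+h)·sinφ = 5437696.405 m.

X 3118243 m, Y 1106997 m, Z 5437696 m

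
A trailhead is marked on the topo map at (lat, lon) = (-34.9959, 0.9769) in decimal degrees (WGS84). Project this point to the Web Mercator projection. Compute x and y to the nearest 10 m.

x 108750 m, y -4163320 m

Web Mercator is spherical with R = a = 6378137 m.
x = R·λ = 6378137 × 0.017050121 = 108748.011 m.
y = R·ln tan(π/4 + φ/2) = 6378137 × -0.652749225 = -4163323.984 m.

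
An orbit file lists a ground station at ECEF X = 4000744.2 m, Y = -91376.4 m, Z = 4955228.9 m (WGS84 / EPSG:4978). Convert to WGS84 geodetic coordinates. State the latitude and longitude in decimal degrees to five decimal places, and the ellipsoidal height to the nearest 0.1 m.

lat 51.26390°, lon -1.30840°, h 4180.1 m

λ = atan2(Y, X) = -1.30839957°; p = √(X²+Y²) = 4001787.6 m.
Bowring's method on WGS84 (a = 6378137 m, b = 6356752.314 m) gives φ = 51.26389961°, h = 4180.121 m.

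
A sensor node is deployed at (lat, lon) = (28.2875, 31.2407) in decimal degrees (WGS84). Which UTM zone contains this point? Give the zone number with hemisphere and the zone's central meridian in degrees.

UTM zone = ⌊(λ + 180)/6⌋ + 1; 31.2407° ∈ [30°, 36°) → zone 36.
Hemisphere: N (φ ≥ 0).
Central meridian λ₀ = 6×36 − 183 = 33°.

Zone 36N, central meridian 33°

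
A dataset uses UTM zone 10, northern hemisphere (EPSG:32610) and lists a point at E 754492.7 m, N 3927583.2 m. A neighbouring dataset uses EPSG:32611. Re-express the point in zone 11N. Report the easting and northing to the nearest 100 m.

E 210000 m, N 3928700 m

UTM 10N → geographic: φ = 35.45919981°, λ = -120.19569996°.
UTM 11N (λ₀ = -117°) forward: E = 209976.024 m, N = 3928663.471 m.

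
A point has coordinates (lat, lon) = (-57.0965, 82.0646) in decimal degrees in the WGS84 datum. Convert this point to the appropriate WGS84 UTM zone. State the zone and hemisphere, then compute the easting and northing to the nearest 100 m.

Zone 44S: E 564500 m, N 3671400 m

Longitude 82.0646° lies in the 6° band [78°, 84°), giving zone 44; latitude is south of the equator, so 44S.
Zone 44 central meridian λ₀ = 6×44 − 183 = 81°; Δλ = +1.0646°.
Transverse Mercator on WGS84 with k₀ = 0.9996 gives E = 564503.184 m, N = 3671368.913 m.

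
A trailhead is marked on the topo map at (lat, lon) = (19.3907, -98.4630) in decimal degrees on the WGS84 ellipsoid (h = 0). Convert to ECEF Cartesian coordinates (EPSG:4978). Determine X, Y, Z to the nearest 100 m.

X -885800 m, Y -5953000 m, Z 2104200 m

WGS84: a = 6378137 m, e² = 0.006694380; N(φ) = a/√(1−e²sin²φ) = 6380491.571 m.
X = (N+h)·cosφ·cosλ = -885756.897 m; Y = (N+h)·cosφ·sinλ = -5953032.606 m; Z = (N(1−e²)+h)·sinφ = 2104193.219 m.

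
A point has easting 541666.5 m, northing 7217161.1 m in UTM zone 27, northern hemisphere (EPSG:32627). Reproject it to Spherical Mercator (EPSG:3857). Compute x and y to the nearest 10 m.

Unproject from UTM 27N (λ₀ = -21°) → φ = 65.07549961°, λ = -20.11389940°.
Web Mercator (R = 6378137 m): x = -2239069.039 m, y = 9628286.593 m.

x -2239070 m, y 9628290 m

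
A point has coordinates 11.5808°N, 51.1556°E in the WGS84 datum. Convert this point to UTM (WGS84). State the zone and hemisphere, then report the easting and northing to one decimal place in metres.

Longitude 51.1556° lies in the 6° band [48°, 54°), giving zone 39; latitude is north of the equator, so 39N.
Zone 39 central meridian λ₀ = 6×39 − 183 = 51°; Δλ = +0.1556°.
Transverse Mercator on WGS84 with k₀ = 0.9996 gives E = 516964.216 m, N = 1280204.630 m.

Zone 39N: E 516964.2 m, N 1280204.6 m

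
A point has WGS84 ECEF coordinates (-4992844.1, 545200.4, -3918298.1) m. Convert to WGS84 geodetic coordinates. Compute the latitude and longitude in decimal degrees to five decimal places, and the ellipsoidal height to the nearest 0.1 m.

lat -38.14620°, lon 173.76820°, h 128.1 m

λ = atan2(Y, X) = 173.76820019°; p = √(X²+Y²) = 5022522.8 m.
Bowring's method on WGS84 (a = 6378137 m, b = 6356752.314 m) gives φ = -38.14620033°, h = 128.085 m.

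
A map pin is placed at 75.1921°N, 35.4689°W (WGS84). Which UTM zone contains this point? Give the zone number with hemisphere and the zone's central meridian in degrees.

UTM zone = ⌊(λ + 180)/6⌋ + 1; -35.4689° ∈ [-36°, -30°) → zone 25.
Hemisphere: N (φ ≥ 0).
Central meridian λ₀ = 6×25 − 183 = -33°.

Zone 25N, central meridian -33°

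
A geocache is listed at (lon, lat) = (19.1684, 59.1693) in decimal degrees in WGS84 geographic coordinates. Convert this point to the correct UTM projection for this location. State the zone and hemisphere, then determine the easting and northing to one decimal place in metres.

Longitude 19.1684° lies in the 6° band [18°, 24°), giving zone 34; latitude is north of the equator, so 34N.
Zone 34 central meridian λ₀ = 6×34 − 183 = 21°; Δλ = -1.8316°.
Transverse Mercator on WGS84 with k₀ = 0.9996 gives E = 395295.837 m, N = 6560341.168 m.

Zone 34N: E 395295.8 m, N 6560341.2 m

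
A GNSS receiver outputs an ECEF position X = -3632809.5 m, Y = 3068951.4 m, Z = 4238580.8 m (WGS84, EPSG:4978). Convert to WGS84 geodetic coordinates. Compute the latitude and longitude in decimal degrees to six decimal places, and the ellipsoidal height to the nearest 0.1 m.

lat 41.901200°, lon 139.809300°, h 1704.8 m

λ = atan2(Y, X) = 139.80930024°; p = √(X²+Y²) = 4755603.8 m.
Bowring's method on WGS84 (a = 6378137 m, b = 6356752.314 m) gives φ = 41.90119988°, h = 1704.776 m.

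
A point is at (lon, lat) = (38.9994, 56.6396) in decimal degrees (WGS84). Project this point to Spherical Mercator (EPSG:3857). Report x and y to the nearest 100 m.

x 4341400 m, y 7686800 m

Web Mercator is spherical with R = a = 6378137 m.
x = R·λ = 6378137 × 0.680667936 = 4341393.349 m.
y = R·ln tan(π/4 + φ/2) = 6378137 × 1.205181078 = 7686810.023 m.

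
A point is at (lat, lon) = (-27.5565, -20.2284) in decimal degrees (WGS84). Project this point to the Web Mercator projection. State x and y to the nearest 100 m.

x -2251800 m, y -3193200 m

Web Mercator is spherical with R = a = 6378137 m.
x = R·λ = 6378137 × -0.353052182 = -2251815.188 m.
y = R·ln tan(π/4 + φ/2) = 6378137 × -0.500643492 = -3193172.782 m.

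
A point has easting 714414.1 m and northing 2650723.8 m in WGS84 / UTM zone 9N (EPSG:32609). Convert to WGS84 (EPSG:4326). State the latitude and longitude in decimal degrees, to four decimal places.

lat 23.9539°, lon -126.8930°

Zone 9N: λ₀ = -129°, k₀ = 0.9996, false easting 500000 m.
Meridian distance M = (N − FN)/k₀ = 2651784.5 m.
Inverse transverse Mercator on WGS84 gives φ = 23.95390030°, λ = -126.89300024°.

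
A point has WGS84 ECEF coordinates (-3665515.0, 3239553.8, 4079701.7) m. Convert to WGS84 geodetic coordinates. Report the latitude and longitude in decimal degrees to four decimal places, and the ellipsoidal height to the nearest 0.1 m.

λ = atan2(Y, X) = 138.52999977°; p = √(X²+Y²) = 4891902.4 m.
Bowring's method on WGS84 (a = 6378137 m, b = 6356752.314 m) gives φ = 40.01649993°, h = 486.546 m.

lat 40.0165°, lon 138.5300°, h 486.5 m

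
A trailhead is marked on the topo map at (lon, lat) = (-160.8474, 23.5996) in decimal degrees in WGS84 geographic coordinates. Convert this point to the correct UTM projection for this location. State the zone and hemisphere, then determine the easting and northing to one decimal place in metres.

Zone 4N: E 311499.8 m, N 2611114.7 m

Longitude -160.8474° lies in the 6° band [-162°, -156°), giving zone 4; latitude is north of the equator, so 4N.
Zone 4 central meridian λ₀ = 6×4 − 183 = -159°; Δλ = -1.8474°.
Transverse Mercator on WGS84 with k₀ = 0.9996 gives E = 311499.834 m, N = 2611114.736 m.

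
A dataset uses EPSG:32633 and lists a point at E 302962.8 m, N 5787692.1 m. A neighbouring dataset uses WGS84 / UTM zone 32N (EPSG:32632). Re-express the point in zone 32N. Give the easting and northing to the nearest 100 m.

UTM 33N → geographic: φ = 52.20440042°, λ = 12.11639960°.
UTM 32N (λ₀ = 9°) forward: E = 712940.676 m, N = 5788350.709 m.

E 712900 m, N 5788400 m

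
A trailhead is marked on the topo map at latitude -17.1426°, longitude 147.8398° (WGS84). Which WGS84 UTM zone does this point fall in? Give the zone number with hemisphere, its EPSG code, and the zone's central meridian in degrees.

Zone 55S (EPSG:32755), central meridian 147°

UTM zone = ⌊(λ + 180)/6⌋ + 1; 147.8398° ∈ [144°, 150°) → zone 55.
Hemisphere: S (φ < 0).
Central meridian λ₀ = 6×55 − 183 = 147°.
EPSG code: 32755.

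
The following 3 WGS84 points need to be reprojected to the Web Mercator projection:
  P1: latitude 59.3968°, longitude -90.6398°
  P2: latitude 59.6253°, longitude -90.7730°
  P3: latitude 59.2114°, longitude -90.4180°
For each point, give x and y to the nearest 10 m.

P1: x -10089980 m, y 8266650 m; P2: x -10104800 m, y 8316780 m; P3: x -10065290 m, y 8226220 m

Web Mercator: x = R·λ, y = R·ln tan(π/4+φ/2), R = 6378137 m.
P1 (59.3968°, -90.6398°) → (-10089976.382, 8266649.371) m.
P2 (59.6253°, -90.7730°) → (-10104804.138, 8316783.412) m.
P3 (59.2114°, -90.4180°) → (-10065285.719, 8226219.505) m.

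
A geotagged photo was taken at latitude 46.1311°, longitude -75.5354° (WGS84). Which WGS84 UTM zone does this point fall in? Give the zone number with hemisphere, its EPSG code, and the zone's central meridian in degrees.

Zone 18N (EPSG:32618), central meridian -75°

UTM zone = ⌊(λ + 180)/6⌋ + 1; -75.5354° ∈ [-78°, -72°) → zone 18.
Hemisphere: N (φ ≥ 0).
Central meridian λ₀ = 6×18 − 183 = -75°.
EPSG code: 32618.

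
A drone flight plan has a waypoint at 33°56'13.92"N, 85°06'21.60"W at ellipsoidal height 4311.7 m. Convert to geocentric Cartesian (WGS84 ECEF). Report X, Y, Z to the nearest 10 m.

X 452220 m, Y -5281400 m, Z 3543080 m

WGS84: a = 6378137 m, e² = 0.006694380; N(φ) = a/√(1−e²sin²φ) = 6384801.455 m.
X = (N+h)·cosφ·cosλ = 452218.781 m; Y = (N+h)·cosφ·sinλ = -5281402.443 m; Z = (N(1−e²)+h)·sinφ = 3543076.598 m.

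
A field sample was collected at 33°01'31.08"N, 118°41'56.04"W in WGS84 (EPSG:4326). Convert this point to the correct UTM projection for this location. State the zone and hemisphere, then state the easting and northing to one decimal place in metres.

Zone 11N: E 341331.6 m, N 3655374.0 m

Longitude -118.6989° lies in the 6° band [-120°, -114°), giving zone 11; latitude is north of the equator, so 11N.
Zone 11 central meridian λ₀ = 6×11 − 183 = -117°; Δλ = -1.6989°.
Transverse Mercator on WGS84 with k₀ = 0.9996 gives E = 341331.637 m, N = 3655374.002 m.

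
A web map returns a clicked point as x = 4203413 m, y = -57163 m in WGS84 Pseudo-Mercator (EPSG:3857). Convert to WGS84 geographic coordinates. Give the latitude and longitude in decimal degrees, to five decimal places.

lat -0.51350°, lon 37.75990°

R = 6378137 m. λ = x/R = 37.75990143°.
φ = 2·arctan(exp(y/R)) − 90° = 2·arctan(0.99108) − 90° = -0.51349709°.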